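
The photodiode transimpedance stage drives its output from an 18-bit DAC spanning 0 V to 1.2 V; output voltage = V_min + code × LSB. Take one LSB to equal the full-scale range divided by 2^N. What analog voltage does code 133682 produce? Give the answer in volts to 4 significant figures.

Full-scale range = 1.2 V. LSB = 1.2 V / 2^18.
V_out = V_min + code × LSB = 0 V + 133682 × 1.2 V / 262144
      = 0 V + 0.611948 V = 0.611948 V.

0.6119 V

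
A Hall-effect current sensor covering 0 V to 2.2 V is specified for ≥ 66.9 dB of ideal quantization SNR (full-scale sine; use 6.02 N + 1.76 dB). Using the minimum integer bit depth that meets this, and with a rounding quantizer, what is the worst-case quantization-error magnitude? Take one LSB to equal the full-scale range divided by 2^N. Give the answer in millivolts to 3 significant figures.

0.537 mV

V_FS = 2.2 V.
6.02 N + 1.76 ≥ 66.9 gives N ≥ 10.821, so the minimum integer is 11.
LSB = 2.2 V / 2^11 = 1.0742 mV.
Max error for round-to-nearest is LSB/2 = 0.537 mV.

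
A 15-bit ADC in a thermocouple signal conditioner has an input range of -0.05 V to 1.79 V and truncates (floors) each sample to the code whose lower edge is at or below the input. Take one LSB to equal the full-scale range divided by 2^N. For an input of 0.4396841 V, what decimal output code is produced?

Full-scale range = 1.79 V − (-0.05 V) = 1.84 V. LSB = 1.84 V / 2^15 ≈ 56.15 µV.
(V_in − V_min) × 2^15/range = (0.4396841 − (-0.05)) × 32768/1.84 = 8720.635.
Floor → code = 8720.

8720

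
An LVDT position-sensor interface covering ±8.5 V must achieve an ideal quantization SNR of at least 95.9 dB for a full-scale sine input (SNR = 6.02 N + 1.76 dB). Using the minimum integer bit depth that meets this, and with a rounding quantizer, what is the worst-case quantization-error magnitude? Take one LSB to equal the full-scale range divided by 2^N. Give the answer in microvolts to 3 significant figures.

130 µV

Range = 8.5 − (-8.5) = 17 V.
Solving 6.02 N ≥ 95.9 − 1.76: N ≥ 15.638. Round up → N = 16.
One LSB is 17 V / 65536 = 259.40 µV.
Half an LSB is 130 µV.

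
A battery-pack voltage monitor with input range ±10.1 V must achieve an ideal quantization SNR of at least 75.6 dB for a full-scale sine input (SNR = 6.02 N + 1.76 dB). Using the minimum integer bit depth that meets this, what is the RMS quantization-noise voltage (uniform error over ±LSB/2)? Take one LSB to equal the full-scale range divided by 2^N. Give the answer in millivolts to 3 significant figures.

0.712 mV

Span: 10.1 V − (-10.1 V) = 20.2 V.
Solving 6.02 N ≥ 75.6 − 1.76: N ≥ 12.266. Round up → N = 13.
Step size = 20.2/8192 V = 2.4658 mV.
V_rms = LSB/√12 = 0.712 mV.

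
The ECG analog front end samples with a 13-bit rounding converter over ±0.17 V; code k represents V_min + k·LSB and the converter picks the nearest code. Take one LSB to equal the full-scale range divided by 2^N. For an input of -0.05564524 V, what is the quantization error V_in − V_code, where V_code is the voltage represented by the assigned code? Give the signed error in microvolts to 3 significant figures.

Span: 0.17 V − (-0.17 V) = 0.34 V. LSB = 0.34 V / 2^13 ≈ 41.50 µV.
(V_in − V_min)/LSB = (-0.05564524 − (-0.17)) × 8192/0.34 = 2755.2770 → nearest code k = 2755.
V_code = V_min + k × range/2^13 = -0.17 + 2755 × 0.34/8192 = -0.05565673828 V.
V_in − V_code = -0.05564524 − (-0.05565673828) = +11.5 µV.

+11.5 µV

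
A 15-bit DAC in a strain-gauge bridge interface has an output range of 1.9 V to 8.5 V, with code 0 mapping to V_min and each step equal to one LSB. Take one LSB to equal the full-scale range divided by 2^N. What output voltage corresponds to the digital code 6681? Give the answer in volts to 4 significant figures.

3.246 V

Range = 8.5 − (1.9) = 6.6 V. LSB = 6.6 V / 2^15.
V_out = 1.9 + 6681 × (6.6/32768) V
      = 1.9 V + 1.34566 V = 3.24566 V.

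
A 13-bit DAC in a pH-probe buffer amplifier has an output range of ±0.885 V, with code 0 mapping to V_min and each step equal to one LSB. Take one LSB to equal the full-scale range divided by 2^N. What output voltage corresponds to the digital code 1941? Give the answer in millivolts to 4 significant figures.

-465.6 mV

Range = 0.885 − (-0.885) = 1.77 V. LSB = 1.77 V / 2^13.
V_out = V_min + code × LSB = -0.885 V + 1941 × 1.77 V / 8192
      = -0.885 + 0.419381 = -0.465619 V.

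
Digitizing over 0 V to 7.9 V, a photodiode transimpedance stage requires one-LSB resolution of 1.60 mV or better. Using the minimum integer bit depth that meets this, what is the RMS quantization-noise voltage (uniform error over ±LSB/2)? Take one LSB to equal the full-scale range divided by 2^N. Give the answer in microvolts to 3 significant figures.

Full-scale range = 7.9 V.
7.9 V / 1.60 mV = 4938. Since 2^12 = 4096 and 2^13 = 8192, N = 13.
LSB = 7.9 V / 2^13 = 0.96436 mV.
RMS noise = LSB/√12 = 278 µV.

278 µV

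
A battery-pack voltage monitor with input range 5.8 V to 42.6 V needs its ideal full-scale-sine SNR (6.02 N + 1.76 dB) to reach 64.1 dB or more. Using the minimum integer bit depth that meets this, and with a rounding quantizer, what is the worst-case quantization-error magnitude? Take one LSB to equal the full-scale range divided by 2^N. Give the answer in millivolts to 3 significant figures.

8.98 mV

The full-scale span is 42.6 − (5.8) = 36.8 V.
N ≥ (64.1 − 1.76)/6.02 = 10.355 → N_min = 11.
Step size = 36.8/2048 V = 17.969 mV.
|e|_max = LSB/2 = 8.98 mV.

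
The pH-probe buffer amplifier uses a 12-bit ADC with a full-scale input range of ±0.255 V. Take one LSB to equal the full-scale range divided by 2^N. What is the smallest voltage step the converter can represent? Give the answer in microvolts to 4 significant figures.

124.5 µV

Span: 0.255 V − (-0.255 V) = 0.51 V.
There are 2^12 = 4096 steps.
LSB = 0.51 V ÷ 2^12 = 0.51/4096 V = 124.5 µV.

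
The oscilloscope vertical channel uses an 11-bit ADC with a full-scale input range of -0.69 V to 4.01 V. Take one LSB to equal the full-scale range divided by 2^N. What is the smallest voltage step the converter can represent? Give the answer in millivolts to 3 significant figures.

2.29 mV

The full-scale span is 4.01 − (-0.69) = 4.7 V.
2^11 = 2048 levels.
LSB = 4.7 V / 2^11 = 2.29 mV.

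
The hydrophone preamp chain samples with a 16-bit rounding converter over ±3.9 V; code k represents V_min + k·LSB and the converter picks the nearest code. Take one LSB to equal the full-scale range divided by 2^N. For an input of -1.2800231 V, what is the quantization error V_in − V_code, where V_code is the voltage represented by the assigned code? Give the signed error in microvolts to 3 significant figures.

The full-scale span is 3.9 − (-3.9) = 7.8 V. LSB = 7.8 V / 2^16 ≈ 119.0 µV.
(V_in − V_min)/LSB = (-1.2800231 − (-3.9)) × 65536/7.8 = 22013.1803 → nearest code k = 22013.
V_code = -3.9 + (22013/65536) × 7.8 = -1.2800445557 V.
V_in − V_code = -1.2800231 − (-1.2800445557) = +21.5 µV.

+21.5 µV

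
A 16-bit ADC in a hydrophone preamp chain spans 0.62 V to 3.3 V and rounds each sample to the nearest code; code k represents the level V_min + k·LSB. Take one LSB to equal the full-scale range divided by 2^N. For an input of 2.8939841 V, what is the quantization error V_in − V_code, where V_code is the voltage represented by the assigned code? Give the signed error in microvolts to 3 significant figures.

The full-scale span is 3.3 − (0.62) = 2.68 V. LSB = 2.68 V / 2^16 ≈ 40.89 µV.
Position in LSBs: (2.8939841 − (0.62)) × 65536/2.68 = 55607.3963; rounding gives k = 55607.
V_code = V_min + k × range/2^16 = 0.62 + 55607 × 2.68/65536 = 2.8939678955 V.
Error = V_in − V_code = 2.8939841 − (2.8939678955) = +16.2 µV.

+16.2 µV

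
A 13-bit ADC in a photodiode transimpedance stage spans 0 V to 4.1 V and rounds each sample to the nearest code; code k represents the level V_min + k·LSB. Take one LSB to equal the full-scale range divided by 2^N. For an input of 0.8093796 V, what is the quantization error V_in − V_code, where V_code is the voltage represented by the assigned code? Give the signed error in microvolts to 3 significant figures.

Range is 4.1 V. LSB = 4.1 V / 2^13 ≈ 0.5005 mV.
(0.8093796 − (0)) / LSB = 0.8093796 × 8192/4.1 = 1617.1799. Nearest integer: k = 1617.
V_code = V_min + k × range/2^13 = 0 + 1617 × 4.1/8192 = 0.8092895508 V.
Error = V_in − V_code = 0.8093796 − (0.8092895508) = +90.0 µV.

+90.0 µV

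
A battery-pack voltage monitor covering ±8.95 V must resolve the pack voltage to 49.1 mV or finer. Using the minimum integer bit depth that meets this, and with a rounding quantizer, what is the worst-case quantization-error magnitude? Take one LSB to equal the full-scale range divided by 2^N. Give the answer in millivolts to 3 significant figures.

Range = 8.95 − (-8.95) = 17.9 V.
Required number of levels: 17.9/49.1 mV = 364.56; smallest N with 2^N ≥ that is 9.
One LSB is 17.9 V / 512 = 34.961 mV.
|e|_max = LSB/2 = 17.5 mV.

17.5 mV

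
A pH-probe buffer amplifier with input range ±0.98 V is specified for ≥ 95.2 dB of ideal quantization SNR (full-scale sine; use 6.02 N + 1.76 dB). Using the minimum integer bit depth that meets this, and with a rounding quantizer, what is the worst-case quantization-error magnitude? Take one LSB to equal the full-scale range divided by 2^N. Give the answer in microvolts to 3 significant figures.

15.0 µV

Range = 0.98 − (-0.98) = 1.96 V.
N ≥ (95.2 − 1.76)/6.02 = 15.522 → N_min = 16.
LSB = 1.96 V ÷ 2^16 = 1.96/65536 V = 29.907 µV.
|e|_max = LSB/2 = 15.0 µV.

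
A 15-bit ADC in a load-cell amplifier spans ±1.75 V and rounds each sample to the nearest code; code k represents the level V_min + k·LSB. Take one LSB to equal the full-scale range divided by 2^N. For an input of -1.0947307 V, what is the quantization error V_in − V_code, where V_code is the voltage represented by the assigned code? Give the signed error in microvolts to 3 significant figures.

−19.4 µV

The full-scale span is 1.75 − (-1.75) = 3.5 V. LSB = 3.5 V / 2^15 ≈ 106.8 µV.
(V_in − V_min)/LSB = (-1.0947307 − (-1.75)) × 32768/3.5 = 6134.8184 → nearest code k = 6135.
Reconstructed level: -1.75 + 6135 × 3.5/32768 V = -1.0947113037 V.
V_in − V_code = -1.0947307 − (-1.0947113037) = −19.4 µV.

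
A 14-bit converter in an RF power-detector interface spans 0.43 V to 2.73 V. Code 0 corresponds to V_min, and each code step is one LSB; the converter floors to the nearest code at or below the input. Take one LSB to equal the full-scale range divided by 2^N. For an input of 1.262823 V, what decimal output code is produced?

Span: 2.73 V − (0.43 V) = 2.3 V. LSB = 2.3 V / 2^14 ≈ 140.4 µV.
code = ⌊(V_in − V_min)/LSB⌋ = ⌊(V_in − V_min) × 2^14 / range⌋
     = ⌊(1.262823 − (0.43)) × 16384 / 2.3⌋ = ⌊0.832823 × 16384/2.3⌋
     = ⌊5932.597⌋ = 5932.

5932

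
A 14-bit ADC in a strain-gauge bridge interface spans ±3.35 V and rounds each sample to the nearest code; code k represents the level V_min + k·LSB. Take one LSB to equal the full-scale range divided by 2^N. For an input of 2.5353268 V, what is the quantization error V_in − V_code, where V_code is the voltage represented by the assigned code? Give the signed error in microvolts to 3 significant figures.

−73.6 µV

Range = 3.35 − (-3.35) = 6.7 V. LSB = 6.7 V / 2^14 ≈ 408.9 µV.
Position in LSBs: (2.5353268 − (-3.35)) × 16384/6.7 = 14391.8200; rounding gives k = 14392.
Reconstructed level: -3.35 + 14392 × 6.7/16384 V = 2.5354003906 V.
V_in − V_code = 2.5353268 − (2.5354003906) = −73.6 µV.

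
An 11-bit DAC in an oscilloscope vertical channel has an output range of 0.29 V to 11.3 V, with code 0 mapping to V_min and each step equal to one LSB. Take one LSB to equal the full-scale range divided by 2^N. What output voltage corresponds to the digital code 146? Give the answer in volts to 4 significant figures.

The full-scale span is 11.3 − (0.29) = 11.01 V. LSB = 11.01 V / 2^11.
V_out = V_min + code × LSB = 0.29 V + 146 × 11.01 V / 2048
      = 0.29 + 0.784893 = 1.07489 V.

1.075 V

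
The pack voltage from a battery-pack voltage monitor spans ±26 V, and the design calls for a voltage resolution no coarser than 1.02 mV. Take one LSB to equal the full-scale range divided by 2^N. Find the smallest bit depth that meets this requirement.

16 bits

The full-scale span is 26 − (-26) = 52 V.
52 V / 1.02 mV = 50980. Since 2^15 = 32768 and 2^16 = 65536, N = 16.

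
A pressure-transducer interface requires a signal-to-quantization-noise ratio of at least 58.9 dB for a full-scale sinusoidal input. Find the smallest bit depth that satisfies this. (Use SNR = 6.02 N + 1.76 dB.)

10 bits

N ≥ (58.9 − 1.76)/6.02 = 9.492 → N_min = 10.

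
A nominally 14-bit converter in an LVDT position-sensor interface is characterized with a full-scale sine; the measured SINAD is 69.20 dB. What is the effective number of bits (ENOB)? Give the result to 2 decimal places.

Inverting SNR = 6.02 N + 1.76: N_eff = (69.20 − 1.76)/6.02 = 11.2027.

11.20 bits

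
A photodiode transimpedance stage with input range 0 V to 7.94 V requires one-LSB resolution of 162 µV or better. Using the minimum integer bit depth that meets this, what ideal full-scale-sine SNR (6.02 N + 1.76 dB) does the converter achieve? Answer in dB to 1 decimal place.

V_FS = 7.94 V.
Levels needed ≥ 7.94/162 µV = 49010. 2^16 = 65536 suffices, so N_min = 16.
SNR = 6.02 × 16 + 1.76 = 98.08 dB.

98.1 dB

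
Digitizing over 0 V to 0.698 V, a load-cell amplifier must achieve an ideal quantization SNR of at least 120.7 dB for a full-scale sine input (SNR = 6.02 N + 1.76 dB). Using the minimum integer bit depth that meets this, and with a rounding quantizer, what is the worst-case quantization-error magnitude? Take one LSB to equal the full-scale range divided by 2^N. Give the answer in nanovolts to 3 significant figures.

333 nV

V_FS = 0.698 V.
Required N = ⌈(120.7 − 1.76)/6.02⌉ = ⌈19.757⌉ = 20.
LSB = 0.698 V / 2^20 = 0.66566 µV.
Max error for round-to-nearest is LSB/2 = 333 nV.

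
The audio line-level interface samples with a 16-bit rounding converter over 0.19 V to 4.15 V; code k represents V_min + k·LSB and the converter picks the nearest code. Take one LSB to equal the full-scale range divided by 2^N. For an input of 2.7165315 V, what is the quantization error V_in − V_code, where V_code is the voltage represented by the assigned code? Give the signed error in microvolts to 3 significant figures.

Full-scale range = 4.15 V − (0.19 V) = 3.96 V. LSB = 3.96 V / 2^16 ≈ 60.42 µV.
(V_in − V_min)/LSB = (2.7165315 − (0.19)) × 65536/3.96 = 41812.8203 → nearest code k = 41813.
V_code = V_min + k × range/2^16 = 0.19 + 41813 × 3.96/65536 = 2.7165423584 V.
Error = V_in − V_code = 2.7165315 − (2.7165423584) = −10.9 µV.

−10.9 µV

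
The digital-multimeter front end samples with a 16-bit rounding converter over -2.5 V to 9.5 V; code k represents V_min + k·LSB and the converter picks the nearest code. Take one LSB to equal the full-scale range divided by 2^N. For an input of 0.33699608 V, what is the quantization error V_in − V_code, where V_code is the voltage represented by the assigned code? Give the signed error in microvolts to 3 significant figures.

−40.1 µV

Full-scale range = 9.5 V − (-2.5 V) = 12 V. LSB = 12 V / 2^16 ≈ 183.1 µV.
Position in LSBs: (0.33699608 − (-2.5)) × 65536/12 = 15493.7813; rounding gives k = 15494.
V_code = -2.5 + (15494/65536) × 12 = 0.33703613281 V.
e = 0.33699608 − (0.33703613281) = −40.1 µV.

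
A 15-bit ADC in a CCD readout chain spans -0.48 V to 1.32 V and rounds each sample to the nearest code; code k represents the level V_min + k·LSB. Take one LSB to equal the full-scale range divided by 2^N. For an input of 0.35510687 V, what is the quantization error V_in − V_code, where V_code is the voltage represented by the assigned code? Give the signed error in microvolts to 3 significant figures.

Range = 1.32 − (-0.48) = 1.8 V. LSB = 1.8 V / 2^15 ≈ 54.93 µV.
(0.35510687 − (-0.48)) / LSB = 0.83510687 × 32768/1.8 = 15202.6566. Nearest integer: k = 15203.
V_code = V_min + k × range/2^15 = -0.48 + 15203 × 1.8/32768 = 0.35512573242 V.
Error = V_in − V_code = 0.35510687 − (0.35512573242) = −18.9 µV.

−18.9 µV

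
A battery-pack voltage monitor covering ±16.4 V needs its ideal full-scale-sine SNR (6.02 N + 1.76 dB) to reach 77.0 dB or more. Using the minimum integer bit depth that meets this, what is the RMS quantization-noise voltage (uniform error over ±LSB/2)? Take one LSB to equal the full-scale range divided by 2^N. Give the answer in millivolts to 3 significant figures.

Full-scale range = 16.4 V − (-16.4 V) = 32.8 V.
N ≥ (77.0 − 1.76)/6.02 = 12.498 → N_min = 13.
LSB = 32.8 V ÷ 2^13 = 32.8/8192 V = 4.0039 mV.
V_rms = LSB/√12 = 1.16 mV.

1.16 mV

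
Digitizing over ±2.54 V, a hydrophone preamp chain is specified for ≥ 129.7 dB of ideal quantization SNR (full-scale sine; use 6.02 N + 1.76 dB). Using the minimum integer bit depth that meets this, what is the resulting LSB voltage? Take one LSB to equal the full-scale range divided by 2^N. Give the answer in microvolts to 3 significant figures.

1.21 µV

Span: 2.54 V − (-2.54 V) = 5.08 V.
Solving 6.02 N ≥ 129.7 − 1.76: N ≥ 21.252. Round up → N = 22.
Step size = 5.08/4194304 V = 1.21 µV.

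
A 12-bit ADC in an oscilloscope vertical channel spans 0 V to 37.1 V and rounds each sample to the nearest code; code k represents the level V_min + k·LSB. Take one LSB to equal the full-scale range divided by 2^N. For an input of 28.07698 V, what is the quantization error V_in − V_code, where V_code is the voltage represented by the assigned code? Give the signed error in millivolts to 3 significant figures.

−1.63 mV

Full-scale range = 37.1 V. LSB = 37.1 V / 2^12 ≈ 9.058 mV.
(V_in − V_min)/LSB = (28.07698 − (0)) × 4096/37.1 = 3099.8197 → nearest code k = 3100.
V_code = 0 + (3100/4096) × 37.1 = 28.07861328 V.
Error = V_in − V_code = 28.07698 − (28.07861328) = −1.63 mV.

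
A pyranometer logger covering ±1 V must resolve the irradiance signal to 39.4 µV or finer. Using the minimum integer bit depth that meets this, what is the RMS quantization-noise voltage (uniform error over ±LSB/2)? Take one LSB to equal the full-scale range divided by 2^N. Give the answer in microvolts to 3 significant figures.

8.81 µV

Full-scale range = 1 V − (-1 V) = 2 V.
Required number of levels: 2/39.4 µV = 50761; smallest N with 2^N ≥ that is 16.
LSB = 2 V / 2^16 = 30.518 µV.
σ_q = LSB/√12 = 30.518 µV/3.4641 = 8.81 µV.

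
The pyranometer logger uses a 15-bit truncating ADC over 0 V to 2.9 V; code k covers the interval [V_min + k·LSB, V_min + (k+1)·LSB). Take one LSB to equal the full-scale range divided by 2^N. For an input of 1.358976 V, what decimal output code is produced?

Span = 2.9 V. LSB = 2.9 V / 2^15 ≈ 88.50 µV.
code = ⌊(V_in − V_min)/LSB⌋ = ⌊(V_in − V_min) × 2^15 / range⌋
     = ⌊(1.358976 − (0)) × 32768 / 2.9⌋ = ⌊1.358976 × 32768/2.9⌋
     = ⌊15355.492⌋ = 15355.

15355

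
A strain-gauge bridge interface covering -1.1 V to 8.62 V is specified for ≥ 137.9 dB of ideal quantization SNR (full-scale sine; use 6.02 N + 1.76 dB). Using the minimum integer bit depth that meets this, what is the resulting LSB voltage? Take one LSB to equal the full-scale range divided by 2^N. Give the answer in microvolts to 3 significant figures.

Full-scale range = 8.62 V − (-1.1 V) = 9.72 V.
N ≥ (137.9 − 1.76)/6.02 = 22.615 → N_min = 23.
LSB = 9.72 V ÷ 2^23 = 9.72/8388608 V = 1.16 µV.

1.16 µV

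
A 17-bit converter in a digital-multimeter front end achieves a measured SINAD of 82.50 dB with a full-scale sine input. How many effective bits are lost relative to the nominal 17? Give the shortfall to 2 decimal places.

3.59 bits

Effective bits = (82.50 − 1.76)/6.02 = 13.4120.
Lost resolution: 17 − 13.4120 = 3.5880 bits.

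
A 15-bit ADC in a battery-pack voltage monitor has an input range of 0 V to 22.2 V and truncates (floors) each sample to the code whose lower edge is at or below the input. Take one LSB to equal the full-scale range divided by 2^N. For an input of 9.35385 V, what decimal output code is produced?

Span = 22.2 V. LSB = 22.2 V / 2^15 ≈ 0.6775 mV.
(V_in − V_min) × 2^15/range = (9.35385 − (0)) × 32768/22.2 = 13806.620.
Floor → code = 13806.

13806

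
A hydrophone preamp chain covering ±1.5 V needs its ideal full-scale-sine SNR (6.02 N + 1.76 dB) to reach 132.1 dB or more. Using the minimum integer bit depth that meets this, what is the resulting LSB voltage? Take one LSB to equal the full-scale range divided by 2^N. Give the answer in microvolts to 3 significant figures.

0.715 µV

The full-scale span is 1.5 − (-1.5) = 3 V.
N ≥ (132.1 − 1.76)/6.02 = 21.651 → N_min = 22.
Step size = 3/4194304 V = 0.715 µV.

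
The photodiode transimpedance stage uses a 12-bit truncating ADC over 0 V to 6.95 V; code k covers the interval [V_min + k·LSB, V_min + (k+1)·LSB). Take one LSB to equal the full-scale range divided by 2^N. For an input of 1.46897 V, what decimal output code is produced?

Range is 6.95 V. LSB = 6.95 V / 2^12 ≈ 1.697 mV.
V_in − V_min = 1.46897 − (0) = 1.46897 V.
Divide by LSB: 1.46897 × 4096/6.95 = 865.7412.
Truncating gives code 865.

865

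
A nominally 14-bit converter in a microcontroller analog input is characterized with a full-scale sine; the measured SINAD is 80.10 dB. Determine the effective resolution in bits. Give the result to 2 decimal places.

Inverting SNR = 6.02 N + 1.76: N_eff = (80.10 − 1.76)/6.02 = 13.0133.

13.01 bits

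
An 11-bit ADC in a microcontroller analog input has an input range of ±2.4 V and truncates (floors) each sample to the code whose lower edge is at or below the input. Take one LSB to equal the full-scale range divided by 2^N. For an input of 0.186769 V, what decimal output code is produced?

The full-scale span is 2.4 − (-2.4) = 4.8 V. LSB = 4.8 V / 2^11 ≈ 2.344 mV.
(V_in − V_min) × 2^11/range = (0.186769 − (-2.4)) × 2048/4.8 = 1103.688.
Floor → code = 1103.

1103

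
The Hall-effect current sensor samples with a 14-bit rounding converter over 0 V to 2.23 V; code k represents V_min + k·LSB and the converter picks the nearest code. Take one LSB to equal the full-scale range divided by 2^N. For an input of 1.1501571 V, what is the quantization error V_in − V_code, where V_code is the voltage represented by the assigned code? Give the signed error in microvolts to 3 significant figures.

+41.1 µV

Span = 2.23 V. LSB = 2.23 V / 2^14 ≈ 136.1 µV.
(V_in − V_min)/LSB = (1.1501571 − (0)) × 16384/2.23 = 8450.3022 → nearest code k = 8450.
V_code = V_min + k × range/2^14 = 0 + 8450 × 2.23/16384 = 1.1501159668 V.
V_in − V_code = 1.1501571 − (1.1501159668) = +41.1 µV.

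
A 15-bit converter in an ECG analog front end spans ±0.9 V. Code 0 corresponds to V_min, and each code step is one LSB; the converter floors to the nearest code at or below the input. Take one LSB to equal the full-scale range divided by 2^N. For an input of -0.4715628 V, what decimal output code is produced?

The full-scale span is 0.9 − (-0.9) = 1.8 V. LSB = 1.8 V / 2^15 ≈ 54.93 µV.
code = ⌊(V_in − V_min)/LSB⌋ = ⌊(V_in − V_min) × 2^15 / range⌋
     = ⌊(-0.4715628 − (-0.9)) × 32768 / 1.8⌋ = ⌊0.4284372 × 32768/1.8⌋
     = ⌊7799.461⌋ = 7799.

7799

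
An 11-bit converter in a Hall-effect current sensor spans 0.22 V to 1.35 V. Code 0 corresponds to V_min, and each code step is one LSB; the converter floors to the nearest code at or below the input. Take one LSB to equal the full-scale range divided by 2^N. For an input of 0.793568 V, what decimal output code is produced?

Full-scale range = 1.35 V − (0.22 V) = 1.13 V. LSB = 1.13 V / 2^11 ≈ 0.5518 mV.
(V_in − V_min) × 2^11/range = (0.793568 − (0.22)) × 2048/1.13 = 1039.529.
Floor → code = 1039.

1039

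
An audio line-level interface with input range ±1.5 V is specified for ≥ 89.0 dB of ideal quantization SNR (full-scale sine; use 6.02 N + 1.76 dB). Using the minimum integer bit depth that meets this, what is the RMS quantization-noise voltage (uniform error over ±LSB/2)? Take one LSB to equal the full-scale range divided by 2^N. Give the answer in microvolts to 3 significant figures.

Range = 1.5 − (-1.5) = 3 V.
6.02 N + 1.76 ≥ 89.0 gives N ≥ 14.492, so the minimum integer is 15.
Step size = 3/32768 V = 91.553 µV.
V_rms = LSB/√12 = 26.4 µV.

26.4 µV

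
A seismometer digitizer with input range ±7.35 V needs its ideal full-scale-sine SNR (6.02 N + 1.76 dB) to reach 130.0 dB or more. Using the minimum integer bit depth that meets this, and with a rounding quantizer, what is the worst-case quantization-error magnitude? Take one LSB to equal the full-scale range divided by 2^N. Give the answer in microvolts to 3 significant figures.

Range = 7.35 − (-7.35) = 14.7 V.
Solving 6.02 N ≥ 130.0 − 1.76: N ≥ 21.302. Round up → N = 22.
Step size = 14.7/4194304 V = 3.5048 µV.
Max error for round-to-nearest is LSB/2 = 1.75 µV.

1.75 µV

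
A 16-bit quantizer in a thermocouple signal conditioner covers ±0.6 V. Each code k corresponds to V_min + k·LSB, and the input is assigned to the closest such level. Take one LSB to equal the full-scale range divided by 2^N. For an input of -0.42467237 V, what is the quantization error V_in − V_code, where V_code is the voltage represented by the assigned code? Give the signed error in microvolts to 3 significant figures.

+4.14 µV

Range = 0.6 − (-0.6) = 1.2 V. LSB = 1.2 V / 2^16 ≈ 18.31 µV.
(-0.42467237 − (-0.6)) / LSB = 0.17532763 × 65536/1.2 = 9575.2263. Nearest integer: k = 9575.
V_code = V_min + k × range/2^16 = -0.6 + 9575 × 1.2/65536 = -0.42467651367 V.
Error = V_in − V_code = -0.42467237 − (-0.42467651367) = +4.14 µV.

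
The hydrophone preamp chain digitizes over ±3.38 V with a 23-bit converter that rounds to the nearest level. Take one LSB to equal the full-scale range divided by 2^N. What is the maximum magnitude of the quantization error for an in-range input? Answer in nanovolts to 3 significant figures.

403 nV

Range = 3.38 − (-3.38) = 6.76 V.
LSB = 6.76 V / 2^23 = 0.80585 µV.
|e|_max = LSB/2 = 403 nV.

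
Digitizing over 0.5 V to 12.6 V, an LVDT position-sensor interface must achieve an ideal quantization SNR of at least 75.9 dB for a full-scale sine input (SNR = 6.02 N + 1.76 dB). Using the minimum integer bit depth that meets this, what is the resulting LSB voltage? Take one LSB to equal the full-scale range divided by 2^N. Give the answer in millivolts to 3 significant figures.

1.48 mV

Full-scale range = 12.6 V − (0.5 V) = 12.1 V.
Solving 6.02 N ≥ 75.9 − 1.76: N ≥ 12.316. Round up → N = 13.
One LSB is 12.1 V / 8192 = 1.48 mV.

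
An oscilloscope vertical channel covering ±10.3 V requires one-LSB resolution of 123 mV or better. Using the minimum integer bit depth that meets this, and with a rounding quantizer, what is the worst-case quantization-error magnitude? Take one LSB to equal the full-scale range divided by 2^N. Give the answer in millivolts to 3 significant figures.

Range = 10.3 − (-10.3) = 20.6 V.
Required number of levels: 20.6/123 mV = 167.48; smallest N with 2^N ≥ that is 8.
One LSB is 20.6 V / 256 = 80.469 mV.
|e|_max = LSB/2 = 40.2 mV.

40.2 mV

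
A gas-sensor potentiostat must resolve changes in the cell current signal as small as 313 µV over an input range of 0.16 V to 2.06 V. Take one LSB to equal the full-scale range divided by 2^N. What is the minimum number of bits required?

13 bits

Range = 2.06 − (0.16) = 1.9 V.
Required number of levels: 1.9/313 µV = 6070.3; smallest N with 2^N ≥ that is 13.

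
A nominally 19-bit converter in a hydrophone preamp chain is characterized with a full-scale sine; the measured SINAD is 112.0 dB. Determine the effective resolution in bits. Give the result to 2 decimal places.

(112.0 − 1.76) / 6.02 = 110.24/6.02 = 18.3123 effective bits.

18.31 bits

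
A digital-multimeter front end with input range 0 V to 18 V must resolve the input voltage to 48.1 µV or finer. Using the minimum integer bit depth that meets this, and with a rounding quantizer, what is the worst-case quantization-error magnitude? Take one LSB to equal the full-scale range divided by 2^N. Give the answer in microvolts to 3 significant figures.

Full-scale range = 18 V.
Levels needed ≥ 18/48.1 µV = 374200. 2^19 = 524288 suffices, so N_min = 19.
LSB = 18 V / 2^19 = 34.332 µV.
Half an LSB is 17.2 µV.

17.2 µV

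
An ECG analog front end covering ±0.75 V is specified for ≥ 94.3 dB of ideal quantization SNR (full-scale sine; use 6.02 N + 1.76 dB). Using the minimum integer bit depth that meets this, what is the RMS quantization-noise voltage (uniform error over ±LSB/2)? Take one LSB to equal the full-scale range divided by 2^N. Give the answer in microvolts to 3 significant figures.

Span: 0.75 V − (-0.75 V) = 1.5 V.
N ≥ (94.3 − 1.76)/6.02 = 15.372 → N_min = 16.
Step size = 1.5/65536 V = 22.888 µV.
σ_q = LSB/√12 = 22.888 µV/3.4641 = 6.61 µV.

6.61 µV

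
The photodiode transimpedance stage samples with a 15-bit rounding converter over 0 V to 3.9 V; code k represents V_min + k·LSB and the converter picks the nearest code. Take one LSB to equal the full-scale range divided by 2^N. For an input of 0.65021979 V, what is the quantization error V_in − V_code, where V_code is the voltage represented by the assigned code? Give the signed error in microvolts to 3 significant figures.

+21.4 µV

Range is 3.9 V. LSB = 3.9 V / 2^15 ≈ 119.0 µV.
(V_in − V_min)/LSB = (0.65021979 − (0)) × 32768/3.9 = 5463.1800 → nearest code k = 5463.
V_code = V_min + k × range/2^15 = 0 + 5463 × 3.9/32768 = 0.65019836426 V.
V_in − V_code = 0.65021979 − (0.65019836426) = +21.4 µV.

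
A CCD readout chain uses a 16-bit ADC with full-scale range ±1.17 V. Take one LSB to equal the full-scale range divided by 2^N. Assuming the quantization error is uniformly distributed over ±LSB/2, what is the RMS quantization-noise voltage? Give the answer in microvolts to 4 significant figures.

Full-scale range = 1.17 V − (-1.17 V) = 2.34 V.
Step size = 2.34/65536 V = 35.7056 µV.
V_rms = LSB/√12 = 35.7056 µV / √12 = 10.31 µV.

10.31 µV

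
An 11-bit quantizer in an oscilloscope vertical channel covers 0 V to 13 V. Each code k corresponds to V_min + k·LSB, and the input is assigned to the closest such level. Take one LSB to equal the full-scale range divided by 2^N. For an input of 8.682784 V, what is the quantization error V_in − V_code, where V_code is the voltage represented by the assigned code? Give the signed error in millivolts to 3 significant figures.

−0.810 mV

Range is 13 V. LSB = 13 V / 2^11 ≈ 6.348 mV.
(8.682784 − (0)) / LSB = 8.682784 × 2048/13 = 1367.8724. Nearest integer: k = 1368.
V_code = 0 + (1368/2048) × 13 = 8.683593750 V.
e = 8.682784 − (8.683593750) = −0.810 mV.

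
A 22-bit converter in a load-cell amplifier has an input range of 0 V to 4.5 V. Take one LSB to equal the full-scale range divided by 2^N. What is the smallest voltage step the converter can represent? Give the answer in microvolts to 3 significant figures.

1.07 µV

Span = 4.5 V.
There are 2^22 = 4194304 steps.
One LSB is 4.5 V / 4194304 = 1.07 µV.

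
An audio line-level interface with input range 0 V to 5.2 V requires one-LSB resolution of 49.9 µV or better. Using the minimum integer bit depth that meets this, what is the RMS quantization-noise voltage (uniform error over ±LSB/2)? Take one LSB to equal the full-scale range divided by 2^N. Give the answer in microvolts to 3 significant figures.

Full-scale range = 5.2 V.
Levels needed ≥ 5.2/49.9 µV = 104200. 2^17 = 131072 suffices, so N_min = 17.
LSB = 5.2 V ÷ 2^17 = 5.2/131072 V = 39.673 µV.
σ_q = LSB/√12 = 39.673 µV/3.4641 = 11.5 µV.

11.5 µV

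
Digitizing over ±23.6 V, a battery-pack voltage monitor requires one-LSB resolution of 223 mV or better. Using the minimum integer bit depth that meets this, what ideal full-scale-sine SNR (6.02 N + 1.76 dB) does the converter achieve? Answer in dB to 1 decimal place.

The full-scale span is 23.6 − (-23.6) = 47.2 V.
Required number of levels: 47.2/223 mV = 211.66; smallest N with 2^N ≥ that is 8.
SNR = 6.02 × 8 + 1.76 = 49.92 dB.

49.9 dB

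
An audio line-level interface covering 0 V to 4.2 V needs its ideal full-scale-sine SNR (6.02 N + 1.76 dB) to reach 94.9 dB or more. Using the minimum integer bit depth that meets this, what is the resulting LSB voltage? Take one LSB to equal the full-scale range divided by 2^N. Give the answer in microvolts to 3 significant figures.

64.1 µV

Range is 4.2 V.
Required N = ⌈(94.9 − 1.76)/6.02⌉ = ⌈15.472⌉ = 16.
LSB = 4.2 V ÷ 2^16 = 4.2/65536 V = 64.1 µV.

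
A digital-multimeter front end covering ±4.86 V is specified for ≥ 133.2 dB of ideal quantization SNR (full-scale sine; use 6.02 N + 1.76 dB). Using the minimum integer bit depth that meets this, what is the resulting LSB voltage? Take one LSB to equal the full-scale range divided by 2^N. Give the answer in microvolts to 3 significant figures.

2.32 µV

Range = 4.86 − (-4.86) = 9.72 V.
6.02 N + 1.76 ≥ 133.2 gives N ≥ 21.834, so the minimum integer is 22.
LSB = 9.72 V / 2^22 = 2.32 µV.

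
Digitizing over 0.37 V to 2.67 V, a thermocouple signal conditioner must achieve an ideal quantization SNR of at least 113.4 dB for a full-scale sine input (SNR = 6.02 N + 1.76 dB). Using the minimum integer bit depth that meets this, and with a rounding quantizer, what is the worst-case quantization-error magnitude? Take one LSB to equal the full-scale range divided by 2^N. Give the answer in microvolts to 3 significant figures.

Span: 2.67 V − (0.37 V) = 2.3 V.
N ≥ (113.4 − 1.76)/6.02 = 18.545 → N_min = 19.
Step size = 2.3/524288 V = 4.3869 µV.
Max error for round-to-nearest is LSB/2 = 2.19 µV.

2.19 µV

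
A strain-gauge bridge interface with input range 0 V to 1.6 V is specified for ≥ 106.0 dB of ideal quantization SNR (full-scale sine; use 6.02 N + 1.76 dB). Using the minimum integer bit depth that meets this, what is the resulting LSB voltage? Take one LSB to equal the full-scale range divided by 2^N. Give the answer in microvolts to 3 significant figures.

Span = 1.6 V.
Solving 6.02 N ≥ 106.0 − 1.76: N ≥ 17.316. Round up → N = 18.
One LSB is 1.6 V / 262144 = 6.10 µV.

6.10 µV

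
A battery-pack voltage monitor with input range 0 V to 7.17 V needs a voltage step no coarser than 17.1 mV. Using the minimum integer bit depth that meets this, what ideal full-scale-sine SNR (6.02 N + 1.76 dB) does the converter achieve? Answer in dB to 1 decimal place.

Span = 7.17 V.
Required number of levels: 7.17/17.1 mV = 419.30; smallest N with 2^N ≥ that is 9.
SNR = 6.02 × 9 + 1.76 = 55.94 dB.

55.9 dB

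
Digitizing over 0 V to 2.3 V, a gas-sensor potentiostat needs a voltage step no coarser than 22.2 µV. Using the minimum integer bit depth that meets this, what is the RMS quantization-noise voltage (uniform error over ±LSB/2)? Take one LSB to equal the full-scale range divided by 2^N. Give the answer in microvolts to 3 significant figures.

V_FS = 2.3 V.
2.3 V / 22.2 µV = 103600. Since 2^16 = 65536 and 2^17 = 131072, N = 17.
One LSB is 2.3 V / 131072 = 17.548 µV.
RMS noise = LSB/√12 = 5.07 µV.

5.07 µV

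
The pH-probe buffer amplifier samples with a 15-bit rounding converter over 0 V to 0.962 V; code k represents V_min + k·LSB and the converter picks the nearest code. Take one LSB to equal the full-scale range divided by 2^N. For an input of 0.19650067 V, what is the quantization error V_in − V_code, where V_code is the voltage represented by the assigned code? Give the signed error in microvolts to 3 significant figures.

+8.18 µV

V_FS = 0.962 V. LSB = 0.962 V / 2^15 ≈ 29.36 µV.
Position in LSBs: (0.19650067 − (0)) × 32768/0.962 = 6693.2785; rounding gives k = 6693.
V_code = V_min + k × range/2^15 = 0 + 6693 × 0.962/32768 = 0.19649249268 V.
Error = V_in − V_code = 0.19650067 − (0.19649249268) = +8.18 µV.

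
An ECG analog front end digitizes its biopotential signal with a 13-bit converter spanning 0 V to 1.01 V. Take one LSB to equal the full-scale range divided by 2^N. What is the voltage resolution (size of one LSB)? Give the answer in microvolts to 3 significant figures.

V_FS = 1.01 V.
2^13 = 8192 levels.
LSB = 1.01 V ÷ 2^13 = 1.01/8192 V = 123 µV.

123 µV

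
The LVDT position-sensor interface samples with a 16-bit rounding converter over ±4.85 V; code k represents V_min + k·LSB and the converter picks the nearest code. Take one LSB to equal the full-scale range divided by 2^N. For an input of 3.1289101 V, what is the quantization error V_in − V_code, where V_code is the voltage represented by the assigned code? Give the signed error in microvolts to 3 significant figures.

Full-scale range = 4.85 V − (-4.85 V) = 9.7 V. LSB = 9.7 V / 2^16 ≈ 148.0 µV.
(3.1289101 − (-4.85)) / LSB = 7.9789101 × 65536/9.7 = 53907.8198. Nearest integer: k = 53908.
Reconstructed level: -4.85 + 53908 × 9.7/65536 V = 3.1289367676 V.
V_in − V_code = 3.1289101 − (3.1289367676) = −26.7 µV.

−26.7 µV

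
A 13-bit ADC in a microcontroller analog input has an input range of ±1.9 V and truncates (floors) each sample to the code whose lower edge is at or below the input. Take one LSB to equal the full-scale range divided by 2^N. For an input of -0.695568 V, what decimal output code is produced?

Span: 1.9 V − (-1.9 V) = 3.8 V. LSB = 3.8 V / 2^13 ≈ 463.9 µV.
V_in − V_min = -0.695568 − (-1.9) = 1.204432 V.
Divide by LSB: 1.204432 × 8192/3.8 = 2596.5018.
Truncating gives code 2596.

2596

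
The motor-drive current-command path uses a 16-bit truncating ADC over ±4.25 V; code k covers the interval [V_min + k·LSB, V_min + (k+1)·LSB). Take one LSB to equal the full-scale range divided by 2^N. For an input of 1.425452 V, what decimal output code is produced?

43758

Span: 4.25 V − (-4.25 V) = 8.5 V. LSB = 8.5 V / 2^16 ≈ 129.7 µV.
V_in − V_min = 1.425452 − (-4.25) = 5.675452 V.
Divide by LSB: 5.675452 × 65536/8.5 = 43758.4026.
Truncating gives code 43758.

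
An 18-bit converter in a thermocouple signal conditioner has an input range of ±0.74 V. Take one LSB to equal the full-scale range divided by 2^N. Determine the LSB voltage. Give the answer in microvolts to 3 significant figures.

5.65 µV

The full-scale span is 0.74 − (-0.74) = 1.48 V.
There are 2^18 = 262144 steps.
LSB = 1.48 V ÷ 2^18 = 1.48/262144 V = 5.65 µV.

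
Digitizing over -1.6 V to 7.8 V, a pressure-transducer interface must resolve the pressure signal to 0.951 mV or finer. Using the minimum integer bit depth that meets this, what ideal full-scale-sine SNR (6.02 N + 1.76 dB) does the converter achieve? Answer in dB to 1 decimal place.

Span: 7.8 V − (-1.6 V) = 9.4 V.
Levels needed ≥ 9.4/0.951 mV = 9884. 2^14 = 16384 suffices, so N_min = 14.
Ideal SNR at N = 14: 6.02·14 + 1.76 = 86.0 dB.

86.0 dB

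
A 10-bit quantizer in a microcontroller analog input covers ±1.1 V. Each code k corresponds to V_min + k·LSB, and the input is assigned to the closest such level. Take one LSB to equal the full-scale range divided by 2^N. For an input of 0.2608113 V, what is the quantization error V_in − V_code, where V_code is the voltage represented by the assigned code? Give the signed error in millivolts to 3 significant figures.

+0.850 mV

Full-scale range = 1.1 V − (-1.1 V) = 2.2 V. LSB = 2.2 V / 2^10 ≈ 2.148 mV.
Position in LSBs: (0.2608113 − (-1.1)) × 1024/2.2 = 633.3958; rounding gives k = 633.
V_code = -1.1 + (633/1024) × 2.2 = 0.2599609375 V.
e = 0.2608113 − (0.2599609375) = +0.850 mV.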